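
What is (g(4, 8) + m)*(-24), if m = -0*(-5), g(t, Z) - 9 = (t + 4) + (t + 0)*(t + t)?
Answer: -1176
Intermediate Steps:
g(t, Z) = 13 + t + 2*t² (g(t, Z) = 9 + ((t + 4) + (t + 0)*(t + t)) = 9 + ((4 + t) + t*(2*t)) = 9 + ((4 + t) + 2*t²) = 9 + (4 + t + 2*t²) = 13 + t + 2*t²)
m = 0 (m = -16*0 = 0)
(g(4, 8) + m)*(-24) = ((13 + 4 + 2*4²) + 0)*(-24) = ((13 + 4 + 2*16) + 0)*(-24) = ((13 + 4 + 32) + 0)*(-24) = (49 + 0)*(-24) = 49*(-24) = -1176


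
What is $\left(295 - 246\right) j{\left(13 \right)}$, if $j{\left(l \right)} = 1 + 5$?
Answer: $294$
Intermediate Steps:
$j{\left(l \right)} = 6$
$\left(295 - 246\right) j{\left(13 \right)} = \left(295 - 246\right) 6 = 49 \cdot 6 = 294$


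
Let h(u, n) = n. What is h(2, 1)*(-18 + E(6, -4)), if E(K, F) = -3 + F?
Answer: -25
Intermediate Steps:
h(2, 1)*(-18 + E(6, -4)) = 1*(-18 + (-3 - 4)) = 1*(-18 - 7) = 1*(-25) = -25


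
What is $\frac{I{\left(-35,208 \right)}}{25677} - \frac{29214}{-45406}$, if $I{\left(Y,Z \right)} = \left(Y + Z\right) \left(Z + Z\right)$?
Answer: $\frac{2008953443}{582944931} \approx 3.4462$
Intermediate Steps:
$I{\left(Y,Z \right)} = 2 Z \left(Y + Z\right)$ ($I{\left(Y,Z \right)} = \left(Y + Z\right) 2 Z = 2 Z \left(Y + Z\right)$)
$\frac{I{\left(-35,208 \right)}}{25677} - \frac{29214}{-45406} = \frac{2 \cdot 208 \left(-35 + 208\right)}{25677} - \frac{29214}{-45406} = 2 \cdot 208 \cdot 173 \cdot \frac{1}{25677} - - \frac{14607}{22703} = 71968 \cdot \frac{1}{25677} + \frac{14607}{22703} = \frac{71968}{25677} + \frac{14607}{22703} = \frac{2008953443}{582944931}$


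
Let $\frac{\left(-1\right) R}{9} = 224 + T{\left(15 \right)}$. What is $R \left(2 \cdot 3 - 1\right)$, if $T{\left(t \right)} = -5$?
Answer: $-9855$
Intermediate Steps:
$R = -1971$ ($R = - 9 \left(224 - 5\right) = \left(-9\right) 219 = -1971$)
$R \left(2 \cdot 3 - 1\right) = - 1971 \left(2 \cdot 3 - 1\right) = - 1971 \left(6 - 1\right) = \left(-1971\right) 5 = -9855$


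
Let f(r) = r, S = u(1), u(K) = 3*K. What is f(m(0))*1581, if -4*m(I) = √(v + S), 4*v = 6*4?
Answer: -4743/4 ≈ -1185.8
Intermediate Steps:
S = 3 (S = 3*1 = 3)
v = 6 (v = (6*4)/4 = (¼)*24 = 6)
m(I) = -¾ (m(I) = -√(6 + 3)/4 = -√9/4 = -¼*3 = -¾)
f(m(0))*1581 = -¾*1581 = -4743/4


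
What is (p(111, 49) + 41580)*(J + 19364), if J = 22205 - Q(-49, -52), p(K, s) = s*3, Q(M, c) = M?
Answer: 1736594286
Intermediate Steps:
p(K, s) = 3*s
J = 22254 (J = 22205 - 1*(-49) = 22205 + 49 = 22254)
(p(111, 49) + 41580)*(J + 19364) = (3*49 + 41580)*(22254 + 19364) = (147 + 41580)*41618 = 41727*41618 = 1736594286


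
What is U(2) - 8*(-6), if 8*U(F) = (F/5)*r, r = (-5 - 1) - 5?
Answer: 949/20 ≈ 47.450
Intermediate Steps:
r = -11 (r = -6 - 5 = -11)
U(F) = -11*F/40 (U(F) = ((F/5)*(-11))/8 = (-11*F/5)/8 = -11*F/40)
U(2) - 8*(-6) = -11/40*2 - 8*(-6) = -11/20 + 48 = 949/20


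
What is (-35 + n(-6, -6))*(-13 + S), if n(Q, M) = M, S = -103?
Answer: 4756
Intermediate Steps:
(-35 + n(-6, -6))*(-13 + S) = (-35 - 6)*(-13 - 103) = -41*(-116) = 4756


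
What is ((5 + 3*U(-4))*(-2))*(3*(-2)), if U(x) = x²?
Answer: 636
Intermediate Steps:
((5 + 3*U(-4))*(-2))*(3*(-2)) = ((5 + 3*(-4)²)*(-2))*(3*(-2)) = ((5 + 3*16)*(-2))*(-6) = ((5 + 48)*(-2))*(-6) = (53*(-2))*(-6) = -106*(-6) = 636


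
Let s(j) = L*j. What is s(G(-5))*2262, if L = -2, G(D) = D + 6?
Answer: -4524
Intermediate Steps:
G(D) = 6 + D
s(j) = -2*j
s(G(-5))*2262 = -2*(6 - 5)*2262 = -2*1*2262 = -2*2262 = -4524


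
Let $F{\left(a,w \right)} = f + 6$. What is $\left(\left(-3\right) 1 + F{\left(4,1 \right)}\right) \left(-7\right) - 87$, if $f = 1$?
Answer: $-115$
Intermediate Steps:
$F{\left(a,w \right)} = 7$ ($F{\left(a,w \right)} = 1 + 6 = 7$)
$\left(\left(-3\right) 1 + F{\left(4,1 \right)}\right) \left(-7\right) - 87 = \left(\left(-3\right) 1 + 7\right) \left(-7\right) - 87 = \left(-3 + 7\right) \left(-7\right) - 87 = 4 \left(-7\right) - 87 = -28 - 87 = -115$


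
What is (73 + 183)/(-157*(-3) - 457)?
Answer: 128/7 ≈ 18.286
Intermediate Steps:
(73 + 183)/(-157*(-3) - 457) = 256/(471 - 457) = 256/14 = 256*(1/14) = 128/7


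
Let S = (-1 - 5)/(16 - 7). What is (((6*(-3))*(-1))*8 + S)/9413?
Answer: 430/28239 ≈ 0.015227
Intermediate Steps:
S = -⅔ (S = -6/9 = -6*⅑ = -⅔ ≈ -0.66667)
(((6*(-3))*(-1))*8 + S)/9413 = (((6*(-3))*(-1))*8 - ⅔)/9413 = (-18*(-1)*8 - ⅔)*(1/9413) = (18*8 - ⅔)*(1/9413) = (144 - ⅔)*(1/9413) = (430/3)*(1/9413) = 430/28239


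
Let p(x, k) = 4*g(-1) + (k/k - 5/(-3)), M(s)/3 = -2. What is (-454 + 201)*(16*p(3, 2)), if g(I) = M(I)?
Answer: 259072/3 ≈ 86357.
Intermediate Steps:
M(s) = -6 (M(s) = 3*(-2) = -6)
g(I) = -6
p(x, k) = -64/3 (p(x, k) = 4*(-6) + (k/k - 5/(-3)) = -24 + (1 - 5*(-⅓)) = -24 + (1 + 5/3) = -24 + 8/3 = -64/3)
(-454 + 201)*(16*p(3, 2)) = (-454 + 201)*(16*(-64/3)) = -253*(-1024/3) = 259072/3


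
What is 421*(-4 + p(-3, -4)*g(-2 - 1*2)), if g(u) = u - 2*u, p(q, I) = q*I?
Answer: 18524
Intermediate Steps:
p(q, I) = I*q
g(u) = -u
421*(-4 + p(-3, -4)*g(-2 - 1*2)) = 421*(-4 + (-4*(-3))*(-(-2 - 1*2))) = 421*(-4 + 12*(-(-2 - 2))) = 421*(-4 + 12*(-1*(-4))) = 421*(-4 + 12*4) = 421*(-4 + 48) = 421*44 = 18524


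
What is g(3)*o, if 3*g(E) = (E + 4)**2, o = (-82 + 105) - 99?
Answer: -3724/3 ≈ -1241.3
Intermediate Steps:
o = -76 (o = 23 - 99 = -76)
g(E) = (4 + E)**2/3 (g(E) = (E + 4)**2/3 = (4 + E)**2/3)
g(3)*o = ((4 + 3)**2/3)*(-76) = ((1/3)*7**2)*(-76) = ((1/3)*49)*(-76) = (49/3)*(-76) = -3724/3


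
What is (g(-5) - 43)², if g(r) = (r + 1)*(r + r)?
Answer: 9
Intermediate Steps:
g(r) = 2*r*(1 + r) (g(r) = (1 + r)*(2*r) = 2*r*(1 + r))
(g(-5) - 43)² = (2*(-5)*(1 - 5) - 43)² = (2*(-5)*(-4) - 43)² = (40 - 43)² = (-3)² = 9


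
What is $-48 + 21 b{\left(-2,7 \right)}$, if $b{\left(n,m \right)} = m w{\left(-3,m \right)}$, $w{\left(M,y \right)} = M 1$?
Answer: $-489$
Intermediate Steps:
$w{\left(M,y \right)} = M$
$b{\left(n,m \right)} = - 3 m$ ($b{\left(n,m \right)} = m \left(-3\right) = - 3 m$)
$-48 + 21 b{\left(-2,7 \right)} = -48 + 21 \left(\left(-3\right) 7\right) = -48 + 21 \left(-21\right) = -48 - 441 = -489$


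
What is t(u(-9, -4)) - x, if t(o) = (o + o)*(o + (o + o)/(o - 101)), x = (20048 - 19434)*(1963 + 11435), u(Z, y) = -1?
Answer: -419544872/51 ≈ -8.2264e+6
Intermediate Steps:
x = 8226372 (x = 614*13398 = 8226372)
t(o) = 2*o*(o + 2*o/(-101 + o)) (t(o) = (2*o)*(o + (2*o)/(-101 + o)) = (2*o)*(o + 2*o/(-101 + o)) = 2*o*(o + 2*o/(-101 + o)))
t(u(-9, -4)) - x = 2*(-1)²*(-99 - 1)/(-101 - 1) - 1*8226372 = 2*1*(-100)/(-102) - 8226372 = 2*1*(-1/102)*(-100) - 8226372 = 100/51 - 8226372 = -419544872/51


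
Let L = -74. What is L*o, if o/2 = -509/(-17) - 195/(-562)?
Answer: -21413602/4777 ≈ -4482.6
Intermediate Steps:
o = 289373/4777 (o = 2*(-509/(-17) - 195/(-562)) = 2*(-509*(-1/17) - 195*(-1/562)) = 2*(509/17 + 195/562) = 2*(289373/9554) = 289373/4777 ≈ 60.576)
L*o = -74*289373/4777 = -21413602/4777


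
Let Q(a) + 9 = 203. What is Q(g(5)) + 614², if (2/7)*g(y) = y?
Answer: 377190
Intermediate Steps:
g(y) = 7*y/2
Q(a) = 194 (Q(a) = -9 + 203 = 194)
Q(g(5)) + 614² = 194 + 614² = 194 + 376996 = 377190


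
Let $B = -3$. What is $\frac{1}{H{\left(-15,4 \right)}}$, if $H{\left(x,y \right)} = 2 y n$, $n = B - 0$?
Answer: $- \frac{1}{24} \approx -0.041667$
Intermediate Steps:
$n = -3$ ($n = -3 - 0 = -3 + 0 = -3$)
$H{\left(x,y \right)} = - 6 y$ ($H{\left(x,y \right)} = 2 y \left(-3\right) = - 6 y$)
$\frac{1}{H{\left(-15,4 \right)}} = \frac{1}{\left(-6\right) 4} = \frac{1}{-24} = - \frac{1}{24}$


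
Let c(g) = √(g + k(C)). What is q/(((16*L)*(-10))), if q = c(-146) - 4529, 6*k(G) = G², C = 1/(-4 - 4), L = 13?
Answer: 4529/2080 - I*√336378/99840 ≈ 2.1774 - 0.0058091*I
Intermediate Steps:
C = -⅛ (C = 1/(-8) = -⅛ ≈ -0.12500)
k(G) = G²/6
c(g) = √(1/384 + g) (c(g) = √(g + (-⅛)²/6) = √(g + (⅙)*(1/64)) = √(g + 1/384) = √(1/384 + g))
q = -4529 + I*√336378/48 (q = √(6 + 2304*(-146))/48 - 4529 = √(6 - 336384)/48 - 4529 = √(-336378)/48 - 4529 = (I*√336378)/48 - 4529 = I*√336378/48 - 4529 = -4529 + I*√336378/48 ≈ -4529.0 + 12.083*I)
q/(((16*L)*(-10))) = (-4529 + I*√336378/48)/(((16*13)*(-10))) = (-4529 + I*√336378/48)/((208*(-10))) = (-4529 + I*√336378/48)/(-2080) = (-4529 + I*√336378/48)*(-1/2080) = 4529/2080 - I*√336378/99840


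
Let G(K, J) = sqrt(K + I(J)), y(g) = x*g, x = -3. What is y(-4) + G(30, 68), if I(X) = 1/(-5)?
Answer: 12 + sqrt(745)/5 ≈ 17.459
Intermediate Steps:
I(X) = -1/5 (I(X) = 1*(-1/5) = -1/5)
y(g) = -3*g
G(K, J) = sqrt(-1/5 + K) (G(K, J) = sqrt(K - 1/5) = sqrt(-1/5 + K))
y(-4) + G(30, 68) = -3*(-4) + sqrt(-5 + 25*30)/5 = 12 + sqrt(-5 + 750)/5 = 12 + sqrt(745)/5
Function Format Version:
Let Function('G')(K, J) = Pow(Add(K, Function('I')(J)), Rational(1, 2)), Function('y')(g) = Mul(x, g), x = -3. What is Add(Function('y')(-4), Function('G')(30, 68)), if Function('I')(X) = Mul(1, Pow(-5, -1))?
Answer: Add(12, Mul(Rational(1, 5), Pow(745, Rational(1, 2)))) ≈ 17.459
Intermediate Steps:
Function('I')(X) = Rational(-1, 5) (Function('I')(X) = Mul(1, Rational(-1, 5)) = Rational(-1, 5))
Function('y')(g) = Mul(-3, g)
Function('G')(K, J) = Pow(Add(Rational(-1, 5), K), Rational(1, 2)) (Function('G')(K, J) = Pow(Add(K, Rational(-1, 5)), Rational(1, 2)) = Pow(Add(Rational(-1, 5), K), Rational(1, 2)))
Add(Function('y')(-4), Function('G')(30, 68)) = Add(Mul(-3, -4), Mul(Rational(1, 5), Pow(Add(-5, Mul(25, 30)), Rational(1, 2)))) = Add(12, Mul(Rational(1, 5), Pow(Add(-5, 750), Rational(1, 2)))) = Add(12, Mul(Rational(1, 5), Pow(745, Rational(1, 2))))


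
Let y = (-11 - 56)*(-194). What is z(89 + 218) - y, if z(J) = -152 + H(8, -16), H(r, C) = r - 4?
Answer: -13146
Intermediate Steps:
H(r, C) = -4 + r
z(J) = -148 (z(J) = -152 + (-4 + 8) = -152 + 4 = -148)
y = 12998 (y = -67*(-194) = 12998)
z(89 + 218) - y = -148 - 1*12998 = -148 - 12998 = -13146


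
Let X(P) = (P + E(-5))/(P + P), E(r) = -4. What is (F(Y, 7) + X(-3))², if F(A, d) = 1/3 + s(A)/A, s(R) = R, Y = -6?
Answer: 25/4 ≈ 6.2500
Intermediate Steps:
X(P) = (-4 + P)/(2*P) (X(P) = (P - 4)/(P + P) = (-4 + P)/((2*P)) = (-4 + P)*(1/(2*P)) = (-4 + P)/(2*P))
F(A, d) = 4/3 (F(A, d) = 1/3 + A/A = 1*(⅓) + 1 = ⅓ + 1 = 4/3)
(F(Y, 7) + X(-3))² = (4/3 + (½)*(-4 - 3)/(-3))² = (4/3 + (½)*(-⅓)*(-7))² = (4/3 + 7/6)² = (5/2)² = 25/4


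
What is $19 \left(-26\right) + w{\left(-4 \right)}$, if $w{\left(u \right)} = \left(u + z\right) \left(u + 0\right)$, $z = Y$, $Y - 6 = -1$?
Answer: $-498$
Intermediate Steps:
$Y = 5$ ($Y = 6 - 1 = 5$)
$z = 5$
$w{\left(u \right)} = u \left(5 + u\right)$ ($w{\left(u \right)} = \left(u + 5\right) \left(u + 0\right) = \left(5 + u\right) u = u \left(5 + u\right)$)
$19 \left(-26\right) + w{\left(-4 \right)} = 19 \left(-26\right) - 4 \left(5 - 4\right) = -494 - 4 = -498$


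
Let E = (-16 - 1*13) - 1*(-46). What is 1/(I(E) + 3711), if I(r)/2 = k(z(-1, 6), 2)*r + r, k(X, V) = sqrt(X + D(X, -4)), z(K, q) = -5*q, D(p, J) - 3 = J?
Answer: 3745/14060861 - 34*I*sqrt(31)/14060861 ≈ 0.00026634 - 1.3463e-5*I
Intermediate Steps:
D(p, J) = 3 + J
E = 17 (E = (-16 - 13) + 46 = -29 + 46 = 17)
k(X, V) = sqrt(-1 + X) (k(X, V) = sqrt(X + (3 - 4)) = sqrt(X - 1) = sqrt(-1 + X))
I(r) = 2*r + 2*I*r*sqrt(31) (I(r) = 2*(sqrt(-1 - 5*6)*r + r) = 2*(sqrt(-1 - 30)*r + r) = 2*(sqrt(-31)*r + r) = 2*((I*sqrt(31))*r + r) = 2*(I*r*sqrt(31) + r) = 2*(r + I*r*sqrt(31)) = 2*r + 2*I*r*sqrt(31))
1/(I(E) + 3711) = 1/(2*17*(1 + I*sqrt(31)) + 3711) = 1/((34 + 34*I*sqrt(31)) + 3711) = 1/(3745 + 34*I*sqrt(31))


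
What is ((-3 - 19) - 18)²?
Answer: 1600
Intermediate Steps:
((-3 - 19) - 18)² = (-22 - 18)² = (-40)² = 1600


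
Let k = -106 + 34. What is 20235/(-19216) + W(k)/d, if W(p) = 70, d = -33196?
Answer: -168266545/159473584 ≈ -1.0551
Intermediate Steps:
k = -72
20235/(-19216) + W(k)/d = 20235/(-19216) + 70/(-33196) = 20235*(-1/19216) + 70*(-1/33196) = -20235/19216 - 35/16598 = -168266545/159473584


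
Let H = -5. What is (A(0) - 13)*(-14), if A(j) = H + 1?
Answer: 238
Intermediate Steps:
A(j) = -4 (A(j) = -5 + 1 = -4)
(A(0) - 13)*(-14) = (-4 - 13)*(-14) = -17*(-14) = 238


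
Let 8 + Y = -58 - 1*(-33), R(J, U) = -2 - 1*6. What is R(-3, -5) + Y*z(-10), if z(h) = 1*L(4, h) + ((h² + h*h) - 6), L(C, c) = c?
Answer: -6080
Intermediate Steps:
R(J, U) = -8 (R(J, U) = -2 - 6 = -8)
Y = -33 (Y = -8 + (-58 - 1*(-33)) = -8 + (-58 + 33) = -8 - 25 = -33)
z(h) = -6 + h + 2*h² (z(h) = 1*h + ((h² + h*h) - 6) = h + ((h² + h²) - 6) = h + (2*h² - 6) = h + (-6 + 2*h²) = -6 + h + 2*h²)
R(-3, -5) + Y*z(-10) = -8 - 33*(-6 - 10 + 2*(-10)²) = -8 - 33*(-6 - 10 + 2*100) = -8 - 33*(-6 - 10 + 200) = -8 - 33*184 = -8 - 6072 = -6080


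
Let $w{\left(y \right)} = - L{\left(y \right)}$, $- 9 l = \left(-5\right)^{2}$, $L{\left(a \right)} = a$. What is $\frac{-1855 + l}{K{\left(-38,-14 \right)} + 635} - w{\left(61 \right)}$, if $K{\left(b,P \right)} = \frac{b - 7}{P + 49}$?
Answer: $\frac{579581}{9981} \approx 58.068$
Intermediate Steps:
$K{\left(b,P \right)} = \frac{-7 + b}{49 + P}$
$l = - \frac{25}{9}$ ($l = - \frac{\left(-5\right)^{2}}{9} = \left(- \frac{1}{9}\right) 25 = - \frac{25}{9} \approx -2.7778$)
$w{\left(y \right)} = - y$
$\frac{-1855 + l}{K{\left(-38,-14 \right)} + 635} - w{\left(61 \right)} = \frac{-1855 - \frac{25}{9}}{\frac{-7 - 38}{49 - 14} + 635} - \left(-1\right) 61 = - \frac{16720}{9 \left(\frac{1}{35} \left(-45\right) + 635\right)} - -61 = - \frac{16720}{9 \left(\frac{1}{35} \left(-45\right) + 635\right)} + 61 = - \frac{16720}{9 \left(- \frac{9}{7} + 635\right)} + 61 = - \frac{16720}{9 \cdot \frac{4436}{7}} + 61 = \left(- \frac{16720}{9}\right) \frac{7}{4436} + 61 = - \frac{29260}{9981} + 61 = \frac{579581}{9981}$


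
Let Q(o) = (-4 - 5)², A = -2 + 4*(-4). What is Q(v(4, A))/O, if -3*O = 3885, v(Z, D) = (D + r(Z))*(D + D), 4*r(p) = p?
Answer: -81/1295 ≈ -0.062548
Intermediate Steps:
r(p) = p/4
A = -18 (A = -2 - 16 = -18)
v(Z, D) = 2*D*(D + Z/4) (v(Z, D) = (D + Z/4)*(D + D) = (D + Z/4)*(2*D) = 2*D*(D + Z/4))
O = -1295 (O = -⅓*3885 = -1295)
Q(o) = 81 (Q(o) = (-9)² = 81)
Q(v(4, A))/O = 81/(-1295) = 81*(-1/1295) = -81/1295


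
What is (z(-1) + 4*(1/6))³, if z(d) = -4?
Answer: -1000/27 ≈ -37.037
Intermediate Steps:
(z(-1) + 4*(1/6))³ = (-4 + 4*(1/6))³ = (-4 + 4*(1*(⅙)))³ = (-4 + 4*(⅙))³ = (-4 + ⅔)³ = (-10/3)³ = -1000/27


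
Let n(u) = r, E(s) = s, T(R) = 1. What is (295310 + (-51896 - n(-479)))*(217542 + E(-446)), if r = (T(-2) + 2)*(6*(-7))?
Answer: 52871559840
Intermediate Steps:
r = -126 (r = (1 + 2)*(6*(-7)) = 3*(-42) = -126)
n(u) = -126
(295310 + (-51896 - n(-479)))*(217542 + E(-446)) = (295310 + (-51896 - 1*(-126)))*(217542 - 446) = (295310 + (-51896 + 126))*217096 = (295310 - 51770)*217096 = 243540*217096 = 52871559840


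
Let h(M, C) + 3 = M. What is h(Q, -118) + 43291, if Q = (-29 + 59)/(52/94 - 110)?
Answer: 111336031/2572 ≈ 43288.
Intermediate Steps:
Q = -705/2572 (Q = 30/(52*(1/94) - 110) = 30/(26/47 - 110) = 30/(-5144/47) = 30*(-47/5144) = -705/2572 ≈ -0.27411)
h(M, C) = -3 + M
h(Q, -118) + 43291 = (-3 - 705/2572) + 43291 = -8421/2572 + 43291 = 111336031/2572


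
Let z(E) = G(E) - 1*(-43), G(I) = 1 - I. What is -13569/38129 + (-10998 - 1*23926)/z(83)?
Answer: 102391385/114387 ≈ 895.13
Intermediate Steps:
z(E) = 44 - E (z(E) = (1 - E) - 1*(-43) = (1 - E) + 43 = 44 - E)
-13569/38129 + (-10998 - 1*23926)/z(83) = -13569/38129 + (-10998 - 1*23926)/(44 - 1*83) = -13569*1/38129 + (-10998 - 23926)/(44 - 83) = -13569/38129 - 34924/(-39) = -13569/38129 - 34924*(-1/39) = -13569/38129 + 34924/39 = 102391385/114387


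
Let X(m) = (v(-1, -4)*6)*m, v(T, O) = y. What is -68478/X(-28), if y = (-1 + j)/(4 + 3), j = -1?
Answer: -11413/8 ≈ -1426.6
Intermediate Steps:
y = -2/7 (y = (-1 - 1)/(4 + 3) = -2/7 ≈ -0.28571)
v(T, O) = -2/7
X(m) = -12*m/7 (X(m) = (-2/7*6)*m = -12*m/7)
-68478/X(-28) = -68478/((-12/7*(-28))) = -68478/48 = -68478*1/48 = -11413/8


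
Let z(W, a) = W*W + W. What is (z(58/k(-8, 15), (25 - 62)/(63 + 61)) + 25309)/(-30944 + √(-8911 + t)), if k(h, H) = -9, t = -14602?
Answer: -63524040224/77561926569 - 2052871*I*√23513/77561926569 ≈ -0.81901 - 0.0040585*I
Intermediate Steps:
z(W, a) = W + W² (z(W, a) = W² + W = W + W²)
(z(58/k(-8, 15), (25 - 62)/(63 + 61)) + 25309)/(-30944 + √(-8911 + t)) = ((58/(-9))*(1 + 58/(-9)) + 25309)/(-30944 + √(-8911 - 14602)) = ((58*(-⅑))*(1 + 58*(-⅑)) + 25309)/(-30944 + √(-23513)) = (-58*(1 - 58/9)/9 + 25309)/(-30944 + I*√23513) = (-58/9*(-49/9) + 25309)/(-30944 + I*√23513) = (2842/81 + 25309)/(-30944 + I*√23513) = 2052871/(81*(-30944 + I*√23513))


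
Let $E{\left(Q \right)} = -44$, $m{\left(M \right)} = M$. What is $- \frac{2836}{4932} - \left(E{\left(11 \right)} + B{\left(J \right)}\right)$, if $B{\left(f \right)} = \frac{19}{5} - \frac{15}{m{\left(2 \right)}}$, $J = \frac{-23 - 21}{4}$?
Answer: $\frac{581051}{12330} \approx 47.125$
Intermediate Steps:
$J = -11$ ($J = \left(-23 - 21\right) \frac{1}{4} = \left(-44\right) \frac{1}{4} = -11$)
$B{\left(f \right)} = - \frac{37}{10}$ ($B{\left(f \right)} = \frac{19}{5} - \frac{15}{2} = - \frac{37}{10}$)
$- \frac{2836}{4932} - \left(E{\left(11 \right)} + B{\left(J \right)}\right) = - \frac{2836}{4932} - \left(-44 - \frac{37}{10}\right) = \left(-2836\right) \frac{1}{4932} - - \frac{477}{10} = - \frac{709}{1233} + \frac{477}{10} = \frac{581051}{12330}$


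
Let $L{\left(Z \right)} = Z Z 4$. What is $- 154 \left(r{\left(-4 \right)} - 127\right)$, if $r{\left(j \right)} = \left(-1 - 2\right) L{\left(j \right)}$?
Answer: $49126$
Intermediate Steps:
$L{\left(Z \right)} = 4 Z^{2}$ ($L{\left(Z \right)} = Z^{2} \cdot 4 = 4 Z^{2}$)
$r{\left(j \right)} = - 12 j^{2}$ ($r{\left(j \right)} = \left(-1 - 2\right) 4 j^{2} = - 3 \cdot 4 j^{2} = - 12 j^{2}$)
$- 154 \left(r{\left(-4 \right)} - 127\right) = - 154 \left(- 12 \left(-4\right)^{2} - 127\right) = - 154 \left(\left(-12\right) 16 - 127\right) = - 154 \left(-192 - 127\right) = \left(-154\right) \left(-319\right) = 49126$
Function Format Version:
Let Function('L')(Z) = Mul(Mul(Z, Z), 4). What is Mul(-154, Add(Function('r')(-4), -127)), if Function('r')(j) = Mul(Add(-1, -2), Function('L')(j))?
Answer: 49126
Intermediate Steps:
Function('L')(Z) = Mul(4, Pow(Z, 2)) (Function('L')(Z) = Mul(Pow(Z, 2), 4) = Mul(4, Pow(Z, 2)))
Function('r')(j) = Mul(-12, Pow(j, 2)) (Function('r')(j) = Mul(Add(-1, -2), Mul(4, Pow(j, 2))) = Mul(-3, Mul(4, Pow(j, 2))) = Mul(-12, Pow(j, 2)))
Mul(-154, Add(Function('r')(-4), -127)) = Mul(-154, Add(Mul(-12, Pow(-4, 2)), -127)) = Mul(-154, Add(Mul(-12, 16), -127)) = Mul(-154, Add(-192, -127)) = Mul(-154, -319) = 49126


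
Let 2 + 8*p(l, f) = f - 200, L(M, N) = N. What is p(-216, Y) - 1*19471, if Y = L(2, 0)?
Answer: -77985/4 ≈ -19496.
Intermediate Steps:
Y = 0
p(l, f) = -101/4 + f/8 (p(l, f) = -¼ + (f - 200)/8 = -¼ + (-200 + f)/8 = -¼ + (-25 + f/8) = -101/4 + f/8)
p(-216, Y) - 1*19471 = (-101/4 + (⅛)*0) - 1*19471 = (-101/4 + 0) - 19471 = -101/4 - 19471 = -77985/4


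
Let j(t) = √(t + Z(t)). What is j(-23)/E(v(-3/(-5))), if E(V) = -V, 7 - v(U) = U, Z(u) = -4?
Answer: -15*I*√3/32 ≈ -0.8119*I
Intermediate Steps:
v(U) = 7 - U
j(t) = √(-4 + t) (j(t) = √(t - 4) = √(-4 + t))
j(-23)/E(v(-3/(-5))) = √(-4 - 23)/((-(7 - (-3)/(-5)))) = √(-27)/((-(7 - (-3)*(-1)/5))) = (3*I*√3)/((-(7 - 1*⅗))) = (3*I*√3)/((-(7 - ⅗))) = (3*I*√3)/((-1*32/5)) = (3*I*√3)/(-32/5) = (3*I*√3)*(-5/32) = -15*I*√3/32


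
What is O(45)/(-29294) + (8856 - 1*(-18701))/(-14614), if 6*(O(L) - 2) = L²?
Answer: -8373363/4413428 ≈ -1.8972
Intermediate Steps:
O(L) = 2 + L²/6
O(45)/(-29294) + (8856 - 1*(-18701))/(-14614) = (2 + (⅙)*45²)/(-29294) + (8856 - 1*(-18701))/(-14614) = (2 + (⅙)*2025)*(-1/29294) + (8856 + 18701)*(-1/14614) = (2 + 675/2)*(-1/29294) + 27557*(-1/14614) = (679/2)*(-1/29294) - 27557/14614 = -7/604 - 27557/14614 = -8373363/4413428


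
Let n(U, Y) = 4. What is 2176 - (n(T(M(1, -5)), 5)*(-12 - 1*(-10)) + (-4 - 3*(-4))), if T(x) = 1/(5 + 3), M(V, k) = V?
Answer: 2176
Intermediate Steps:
T(x) = 1/8
2176 - (n(T(M(1, -5)), 5)*(-12 - 1*(-10)) + (-4 - 3*(-4))) = 2176 - (4*(-12 - 1*(-10)) + (-4 - 3*(-4))) = 2176 - (4*(-12 + 10) + (-4 + 12)) = 2176 - (4*(-2) + 8) = 2176 - (-8 + 8) = 2176 - 1*0 = 2176 + 0 = 2176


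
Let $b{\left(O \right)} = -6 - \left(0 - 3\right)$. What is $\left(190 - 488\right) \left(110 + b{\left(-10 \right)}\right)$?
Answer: $-31886$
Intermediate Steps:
$b{\left(O \right)} = -3$ ($b{\left(O \right)} = -6 - \left(0 - 3\right) = -6 - -3 = -6 + 3 = -3$)
$\left(190 - 488\right) \left(110 + b{\left(-10 \right)}\right) = \left(190 - 488\right) \left(110 - 3\right) = \left(-298\right) 107 = -31886$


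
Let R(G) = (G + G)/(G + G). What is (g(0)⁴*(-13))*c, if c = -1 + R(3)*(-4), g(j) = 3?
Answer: 5265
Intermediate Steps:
R(G) = 1 (R(G) = (2*G)/((2*G)) = (2*G)*(1/(2*G)) = 1)
c = -5 (c = -1 + 1*(-4) = -1 - 4 = -5)
(g(0)⁴*(-13))*c = (3⁴*(-13))*(-5) = (81*(-13))*(-5) = -1053*(-5) = 5265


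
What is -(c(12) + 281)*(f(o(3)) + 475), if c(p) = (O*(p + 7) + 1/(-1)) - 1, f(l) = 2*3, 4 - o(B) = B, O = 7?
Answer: -198172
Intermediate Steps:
o(B) = 4 - B
f(l) = 6
c(p) = 47 + 7*p (c(p) = (7*(p + 7) + 1/(-1)) - 1 = (7*(7 + p) - 1) - 1 = ((49 + 7*p) - 1) - 1 = (48 + 7*p) - 1 = 47 + 7*p)
-(c(12) + 281)*(f(o(3)) + 475) = -((47 + 7*12) + 281)*(6 + 475) = -((47 + 84) + 281)*481 = -(131 + 281)*481 = -412*481 = -1*198172 = -198172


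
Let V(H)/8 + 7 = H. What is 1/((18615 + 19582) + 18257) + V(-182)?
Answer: -85358447/56454 ≈ -1512.0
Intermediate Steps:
V(H) = -56 + 8*H
1/((18615 + 19582) + 18257) + V(-182) = 1/((18615 + 19582) + 18257) + (-56 + 8*(-182)) = 1/(38197 + 18257) + (-56 - 1456) = 1/56454 - 1512 = -85358447/56454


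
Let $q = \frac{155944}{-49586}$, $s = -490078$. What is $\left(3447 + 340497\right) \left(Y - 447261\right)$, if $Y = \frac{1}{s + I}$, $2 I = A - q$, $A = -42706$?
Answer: $- \frac{1950579080553741794640}{12679869797} \approx -1.5383 \cdot 10^{11}$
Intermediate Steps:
$q = - \frac{77972}{24793}$ ($q = 155944 \left(- \frac{1}{49586}\right) = - \frac{77972}{24793} \approx -3.1449$)
$I = - \frac{529365943}{24793}$ ($I = \frac{-42706 - - \frac{77972}{24793}}{2} = \frac{-42706 + \frac{77972}{24793}}{2} = \frac{1}{2} \left(- \frac{1058731886}{24793}\right) = - \frac{529365943}{24793} \approx -21351.0$)
$Y = - \frac{24793}{12679869797}$ ($Y = \frac{1}{-490078 - \frac{529365943}{24793}} = \frac{1}{- \frac{12679869797}{24793}} = - \frac{24793}{12679869797} \approx -1.9553 \cdot 10^{-6}$)
$\left(3447 + 340497\right) \left(Y - 447261\right) = \left(3447 + 340497\right) \left(- \frac{24793}{12679869797} - 447261\right) = 343944 \left(- \frac{5671211245300810}{12679869797}\right) = - \frac{1950579080553741794640}{12679869797}$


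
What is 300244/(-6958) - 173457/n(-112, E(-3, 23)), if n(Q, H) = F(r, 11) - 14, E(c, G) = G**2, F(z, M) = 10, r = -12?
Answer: 86122345/1988 ≈ 43321.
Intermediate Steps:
n(Q, H) = -4 (n(Q, H) = 10 - 14 = -4)
300244/(-6958) - 173457/n(-112, E(-3, 23)) = 300244/(-6958) - 173457/(-4) = 300244*(-1/6958) - 173457*(-1/4) = -21446/497 + 173457/4 = 86122345/1988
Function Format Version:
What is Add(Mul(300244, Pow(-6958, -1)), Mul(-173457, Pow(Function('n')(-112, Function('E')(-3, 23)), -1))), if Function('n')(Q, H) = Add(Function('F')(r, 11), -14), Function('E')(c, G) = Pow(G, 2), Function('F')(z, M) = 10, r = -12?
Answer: Rational(86122345, 1988) ≈ 43321.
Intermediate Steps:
Function('n')(Q, H) = -4 (Function('n')(Q, H) = Add(10, -14) = -4)
Add(Mul(300244, Pow(-6958, -1)), Mul(-173457, Pow(Function('n')(-112, Function('E')(-3, 23)), -1))) = Add(Mul(300244, Pow(-6958, -1)), Mul(-173457, Pow(-4, -1))) = Add(Mul(300244, Rational(-1, 6958)), Mul(-173457, Rational(-1, 4))) = Add(Rational(-21446, 497), Rational(173457, 4)) = Rational(86122345, 1988)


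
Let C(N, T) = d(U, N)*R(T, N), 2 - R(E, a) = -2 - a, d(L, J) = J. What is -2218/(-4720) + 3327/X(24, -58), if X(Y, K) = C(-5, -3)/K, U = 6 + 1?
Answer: -91078843/2360 ≈ -38593.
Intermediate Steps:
U = 7
R(E, a) = 4 + a (R(E, a) = 2 - (-2 - a) = 2 + (2 + a) = 4 + a)
C(N, T) = N*(4 + N)
X(Y, K) = 5/K (X(Y, K) = (-5*(4 - 5))/K = (-5*(-1))/K = 5/K)
-2218/(-4720) + 3327/X(24, -58) = -2218/(-4720) + 3327/((5/(-58))) = -2218*(-1/4720) + 3327/((5*(-1/58))) = 1109/2360 + 3327/(-5/58) = 1109/2360 + 3327*(-58/5) = 1109/2360 - 192966/5 = -91078843/2360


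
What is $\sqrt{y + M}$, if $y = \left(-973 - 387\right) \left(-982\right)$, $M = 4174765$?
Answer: $\sqrt{5510285} \approx 2347.4$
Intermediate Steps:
$y = 1335520$ ($y = \left(-1360\right) \left(-982\right) = 1335520$)
$\sqrt{y + M} = \sqrt{1335520 + 4174765} = \sqrt{5510285}$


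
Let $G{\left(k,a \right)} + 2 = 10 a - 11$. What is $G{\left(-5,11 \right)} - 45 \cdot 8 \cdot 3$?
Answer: $-983$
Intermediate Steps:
$G{\left(k,a \right)} = -13 + 10 a$ ($G{\left(k,a \right)} = -2 + \left(10 a - 11\right) = -2 + \left(-11 + 10 a\right) = -13 + 10 a$)
$G{\left(-5,11 \right)} - 45 \cdot 8 \cdot 3 = \left(-13 + 10 \cdot 11\right) - 45 \cdot 8 \cdot 3 = \left(-13 + 110\right) - 1080 = 97 - 1080 = -983$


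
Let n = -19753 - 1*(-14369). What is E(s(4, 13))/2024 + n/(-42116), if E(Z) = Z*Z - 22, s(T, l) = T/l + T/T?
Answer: 424303435/3601507624 ≈ 0.11781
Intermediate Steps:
s(T, l) = 1 + T/l (s(T, l) = T/l + 1 = 1 + T/l)
n = -5384 (n = -19753 + 14369 = -5384)
E(Z) = -22 + Z² (E(Z) = Z² - 22 = -22 + Z²)
E(s(4, 13))/2024 + n/(-42116) = (-22 + ((4 + 13)/13)²)/2024 - 5384/(-42116) = (-22 + ((1/13)*17)²)*(1/2024) - 5384*(-1/42116) = (-22 + (17/13)²)*(1/2024) + 1346/10529 = (-22 + 289/169)*(1/2024) + 1346/10529 = -3429/169*1/2024 + 1346/10529 = -3429/342056 + 1346/10529 = 424303435/3601507624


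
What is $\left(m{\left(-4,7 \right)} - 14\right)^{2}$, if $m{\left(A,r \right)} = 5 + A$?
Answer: $169$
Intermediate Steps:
$\left(m{\left(-4,7 \right)} - 14\right)^{2} = \left(\left(5 - 4\right) - 14\right)^{2} = \left(1 - 14\right)^{2} = \left(-13\right)^{2} = 169$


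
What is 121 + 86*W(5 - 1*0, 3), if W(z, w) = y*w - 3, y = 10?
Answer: 2443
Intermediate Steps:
W(z, w) = -3 + 10*w (W(z, w) = 10*w - 3 = -3 + 10*w)
121 + 86*W(5 - 1*0, 3) = 121 + 86*(-3 + 10*3) = 121 + 86*(-3 + 30) = 121 + 86*27 = 121 + 2322 = 2443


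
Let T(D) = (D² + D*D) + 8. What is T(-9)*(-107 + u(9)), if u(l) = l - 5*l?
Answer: -24310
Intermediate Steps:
u(l) = -4*l
T(D) = 8 + 2*D² (T(D) = (D² + D²) + 8 = 2*D² + 8 = 8 + 2*D²)
T(-9)*(-107 + u(9)) = (8 + 2*(-9)²)*(-107 - 4*9) = (8 + 2*81)*(-107 - 36) = (8 + 162)*(-143) = 170*(-143) = -24310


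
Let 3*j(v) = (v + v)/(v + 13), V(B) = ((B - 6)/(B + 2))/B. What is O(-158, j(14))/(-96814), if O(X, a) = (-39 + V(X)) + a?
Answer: 6432181/16107332436 ≈ 0.00039933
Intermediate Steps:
V(B) = (-6 + B)/(B*(2 + B)) (V(B) = ((-6 + B)/(2 + B))/B = (-6 + B)/(B*(2 + B)))
j(v) = 2*v/(3*(13 + v)) (j(v) = ((v + v)/(v + 13))/3 = ((2*v)/(13 + v))/3 = (2*v/(13 + v))/3 = 2*v/(3*(13 + v)))
O(X, a) = -39 + a + (-6 + X)/(X*(2 + X)) (O(X, a) = (-39 + (-6 + X)/(X*(2 + X))) + a = -39 + a + (-6 + X)/(X*(2 + X)))
O(-158, j(14))/(-96814) = ((-6 - 158 - 158*(-39 + (⅔)*14/(13 + 14))*(2 - 158))/((-158)*(2 - 158)))/(-96814) = -1/158*(-6 - 158 - 158*(-39 + (⅔)*14/27)*(-156))/(-156)*(-1/96814) = -1/158*(-1/156)*(-6 - 158 - 158*(-39 + (⅔)*14*(1/27))*(-156))*(-1/96814) = -1/158*(-1/156)*(-6 - 158 - 158*(-39 + 28/81)*(-156))*(-1/96814) = -1/158*(-1/156)*(-6 - 158 - 158*(-3131/81)*(-156))*(-1/96814) = -1/158*(-1/156)*(-6 - 158 - 25724296/27)*(-1/96814) = -1/158*(-1/156)*(-25728724/27)*(-1/96814) = -6432181/166374*(-1/96814) = 6432181/16107332436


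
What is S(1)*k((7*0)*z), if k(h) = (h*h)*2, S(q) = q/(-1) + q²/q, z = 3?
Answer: 0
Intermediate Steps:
S(q) = 0 (S(q) = q*(-1) + q = -q + q = 0)
k(h) = 2*h² (k(h) = h²*2 = 2*h²)
S(1)*k((7*0)*z) = 0*(2*((7*0)*3)²) = 0*(2*(0*3)²) = 0*(2*0²) = 0*(2*0) = 0*0 = 0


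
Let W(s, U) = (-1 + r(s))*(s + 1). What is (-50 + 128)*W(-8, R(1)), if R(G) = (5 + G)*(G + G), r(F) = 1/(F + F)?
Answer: 4641/8 ≈ 580.13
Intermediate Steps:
r(F) = 1/(2*F)
R(G) = 2*G*(5 + G) (R(G) = (5 + G)*(2*G) = 2*G*(5 + G))
W(s, U) = (1 + s)*(-1 + 1/(2*s)) (W(s, U) = (-1 + 1/(2*s))*(s + 1) = (-1 + 1/(2*s))*(1 + s) = (1 + s)*(-1 + 1/(2*s)))
(-50 + 128)*W(-8, R(1)) = (-50 + 128)*(-½ + (½)/(-8) - 1*(-8)) = 78*(-½ + (½)*(-⅛) + 8) = 78*(-½ - 1/16 + 8) = 78*(119/16) = 4641/8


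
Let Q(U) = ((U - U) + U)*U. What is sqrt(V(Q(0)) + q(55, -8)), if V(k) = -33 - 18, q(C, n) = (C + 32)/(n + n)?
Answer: I*sqrt(903)/4 ≈ 7.5125*I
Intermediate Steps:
q(C, n) = (32 + C)/(2*n) (q(C, n) = (32 + C)/((2*n)) = (32 + C)*(1/(2*n)) = (32 + C)/(2*n))
Q(U) = U**2 (Q(U) = (0 + U)*U = U*U = U**2)
V(k) = -51
sqrt(V(Q(0)) + q(55, -8)) = sqrt(-51 + (1/2)*(32 + 55)/(-8)) = sqrt(-51 + (1/2)*(-1/8)*87) = sqrt(-51 - 87/16) = sqrt(-903/16) = I*sqrt(903)/4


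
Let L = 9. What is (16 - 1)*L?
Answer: 135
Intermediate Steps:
(16 - 1)*L = (16 - 1)*9 = 15*9 = 135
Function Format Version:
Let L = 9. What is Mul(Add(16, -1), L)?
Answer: 135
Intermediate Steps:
Mul(Add(16, -1), L) = Mul(Add(16, -1), 9) = Mul(15, 9) = 135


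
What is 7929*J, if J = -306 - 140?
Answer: -3536334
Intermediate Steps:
J = -446
7929*J = 7929*(-446) = -3536334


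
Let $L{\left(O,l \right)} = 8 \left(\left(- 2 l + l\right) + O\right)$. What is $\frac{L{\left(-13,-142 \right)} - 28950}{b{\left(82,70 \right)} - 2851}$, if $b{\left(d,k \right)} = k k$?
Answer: $- \frac{9306}{683} \approx -13.625$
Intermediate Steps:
$b{\left(d,k \right)} = k^{2}$
$L{\left(O,l \right)} = - 8 l + 8 O$ ($L{\left(O,l \right)} = 8 \left(- l + O\right) = 8 \left(O - l\right) = - 8 l + 8 O$)
$\frac{L{\left(-13,-142 \right)} - 28950}{b{\left(82,70 \right)} - 2851} = \frac{\left(\left(-8\right) \left(-142\right) + 8 \left(-13\right)\right) - 28950}{70^{2} - 2851} = \frac{\left(1136 - 104\right) - 28950}{4900 - 2851} = \frac{1032 - 28950}{2049} = \left(-27918\right) \frac{1}{2049} = - \frac{9306}{683}$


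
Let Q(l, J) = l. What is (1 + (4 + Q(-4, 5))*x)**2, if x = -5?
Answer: 1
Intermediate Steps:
(1 + (4 + Q(-4, 5))*x)**2 = (1 + (4 - 4)*(-5))**2 = (1 + 0*(-5))**2 = (1 + 0)**2 = 1**2 = 1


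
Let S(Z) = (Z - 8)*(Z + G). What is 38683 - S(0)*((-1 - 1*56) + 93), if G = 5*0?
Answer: 38683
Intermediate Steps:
G = 0
S(Z) = Z*(-8 + Z) (S(Z) = (Z - 8)*(Z + 0) = (-8 + Z)*Z = Z*(-8 + Z))
38683 - S(0)*((-1 - 1*56) + 93) = 38683 - 0*(-8 + 0)*((-1 - 1*56) + 93) = 38683 - 0*(-8)*((-1 - 56) + 93) = 38683 - 0*(-57 + 93) = 38683 - 0*36 = 38683 - 1*0 = 38683 + 0 = 38683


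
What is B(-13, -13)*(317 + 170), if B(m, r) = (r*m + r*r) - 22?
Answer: 153892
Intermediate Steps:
B(m, r) = -22 + r**2 + m*r (B(m, r) = (m*r + r**2) - 22 = (r**2 + m*r) - 22 = -22 + r**2 + m*r)
B(-13, -13)*(317 + 170) = (-22 + (-13)**2 - 13*(-13))*(317 + 170) = (-22 + 169 + 169)*487 = 316*487 = 153892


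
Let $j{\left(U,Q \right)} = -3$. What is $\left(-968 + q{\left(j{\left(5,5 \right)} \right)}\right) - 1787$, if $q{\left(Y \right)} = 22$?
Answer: $-2733$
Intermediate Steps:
$\left(-968 + q{\left(j{\left(5,5 \right)} \right)}\right) - 1787 = \left(-968 + 22\right) - 1787 = -946 - 1787 = -2733$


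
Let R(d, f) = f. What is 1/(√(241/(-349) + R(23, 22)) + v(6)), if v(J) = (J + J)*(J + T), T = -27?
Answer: -29316/7385153 - √2595513/22155459 ≈ -0.0040423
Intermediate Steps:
v(J) = 2*J*(-27 + J) (v(J) = (J + J)*(J - 27) = (2*J)*(-27 + J) = 2*J*(-27 + J))
1/(√(241/(-349) + R(23, 22)) + v(6)) = 1/(√(241/(-349) + 22) + 2*6*(-27 + 6)) = 1/(√(241*(-1/349) + 22) + 2*6*(-21)) = 1/(√(-241/349 + 22) - 252) = 1/(√(7437/349) - 252) = 1/(√2595513/349 - 252) = 1/(-252 + √2595513/349)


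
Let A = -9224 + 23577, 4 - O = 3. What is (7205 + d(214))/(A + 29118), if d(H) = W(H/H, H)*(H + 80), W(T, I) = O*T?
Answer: 7499/43471 ≈ 0.17251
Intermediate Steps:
O = 1 (O = 4 - 1*3 = 4 - 3 = 1)
W(T, I) = T (W(T, I) = 1*T = T)
d(H) = 80 + H (d(H) = (H/H)*(H + 80) = 1*(80 + H) = 80 + H)
A = 14353
(7205 + d(214))/(A + 29118) = (7205 + (80 + 214))/(14353 + 29118) = (7205 + 294)/43471 = 7499*(1/43471) = 7499/43471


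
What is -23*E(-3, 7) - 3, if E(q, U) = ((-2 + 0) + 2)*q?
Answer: -3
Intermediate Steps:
E(q, U) = 0 (E(q, U) = (-2 + 2)*q = 0*q = 0)
-23*E(-3, 7) - 3 = -23*0 - 3 = 0 - 3 = -3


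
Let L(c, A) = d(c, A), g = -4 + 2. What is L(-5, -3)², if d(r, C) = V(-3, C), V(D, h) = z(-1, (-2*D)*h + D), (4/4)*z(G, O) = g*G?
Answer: 4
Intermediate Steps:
g = -2
z(G, O) = -2*G
V(D, h) = 2 (V(D, h) = -2*(-1) = 2)
d(r, C) = 2
L(c, A) = 2
L(-5, -3)² = 2² = 4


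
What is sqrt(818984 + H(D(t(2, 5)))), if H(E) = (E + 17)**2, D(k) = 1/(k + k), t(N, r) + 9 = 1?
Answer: 3*sqrt(23303705)/16 ≈ 905.14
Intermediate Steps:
t(N, r) = -8 (t(N, r) = -9 + 1 = -8)
D(k) = 1/(2*k)
H(E) = (17 + E)**2
sqrt(818984 + H(D(t(2, 5)))) = sqrt(818984 + (17 + (1/2)/(-8))**2) = sqrt(818984 + (17 + (1/2)*(-1/8))**2) = sqrt(818984 + (17 - 1/16)**2) = sqrt(818984 + (271/16)**2) = sqrt(818984 + 73441/256) = sqrt(209733345/256) = 3*sqrt(23303705)/16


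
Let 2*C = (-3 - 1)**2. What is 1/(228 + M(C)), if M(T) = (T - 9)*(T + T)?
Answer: 1/212 ≈ 0.0047170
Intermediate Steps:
C = 8 (C = (-3 - 1)**2/2 = (1/2)*(-4)**2 = (1/2)*16 = 8)
M(T) = 2*T*(-9 + T) (M(T) = (-9 + T)*(2*T) = 2*T*(-9 + T))
1/(228 + M(C)) = 1/(228 + 2*8*(-9 + 8)) = 1/(228 + 2*8*(-1)) = 1/(228 - 16) = 1/212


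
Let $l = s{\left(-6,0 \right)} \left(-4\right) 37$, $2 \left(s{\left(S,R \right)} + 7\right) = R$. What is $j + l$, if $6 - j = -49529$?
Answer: $50571$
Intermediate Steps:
$j = 49535$ ($j = 6 - -49529 = 6 + 49529 = 49535$)
$s{\left(S,R \right)} = -7 + \frac{R}{2}$
$l = 1036$ ($l = \left(-7 + \frac{1}{2} \cdot 0\right) \left(-4\right) 37 = \left(-7 + 0\right) \left(-4\right) 37 = \left(-7\right) \left(-4\right) 37 = 28 \cdot 37 = 1036$)
$j + l = 49535 + 1036 = 50571$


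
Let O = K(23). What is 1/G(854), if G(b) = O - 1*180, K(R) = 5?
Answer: -1/175 ≈ -0.0057143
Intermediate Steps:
O = 5
G(b) = -175 (G(b) = 5 - 1*180 = 5 - 180 = -175)
1/G(854) = 1/(-175) = -1/175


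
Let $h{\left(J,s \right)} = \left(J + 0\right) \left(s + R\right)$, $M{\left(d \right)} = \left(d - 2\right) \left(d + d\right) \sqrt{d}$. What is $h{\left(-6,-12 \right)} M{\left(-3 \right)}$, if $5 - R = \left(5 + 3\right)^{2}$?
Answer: $12780 i \sqrt{3} \approx 22136.0 i$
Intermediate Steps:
$M{\left(d \right)} = 2 d^{\frac{3}{2}} \left(-2 + d\right)$ ($M{\left(d \right)} = \left(-2 + d\right) 2 d \sqrt{d} = 2 d \left(-2 + d\right) \sqrt{d} = 2 d^{\frac{3}{2}} \left(-2 + d\right)$)
$R = -59$ ($R = 5 - \left(5 + 3\right)^{2} = 5 - 8^{2} = 5 - 64 = -59$)
$h{\left(J,s \right)} = J \left(-59 + s\right)$ ($h{\left(J,s \right)} = \left(J + 0\right) \left(s - 59\right) = J \left(-59 + s\right)$)
$h{\left(-6,-12 \right)} M{\left(-3 \right)} = - 6 \left(-59 - 12\right) 2 \left(-3\right)^{\frac{3}{2}} \left(-2 - 3\right) = \left(-6\right) \left(-71\right) 2 \left(- 3 i \sqrt{3}\right) \left(-5\right) = 426 \cdot 30 i \sqrt{3} = 12780 i \sqrt{3}$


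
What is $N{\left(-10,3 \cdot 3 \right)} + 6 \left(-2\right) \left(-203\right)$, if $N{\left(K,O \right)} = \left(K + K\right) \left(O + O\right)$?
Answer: $2076$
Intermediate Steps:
$N{\left(K,O \right)} = 4 K O$ ($N{\left(K,O \right)} = 2 K 2 O = 4 K O$)
$N{\left(-10,3 \cdot 3 \right)} + 6 \left(-2\right) \left(-203\right) = 4 \left(-10\right) 3 \cdot 3 + 6 \left(-2\right) \left(-203\right) = 4 \left(-10\right) 9 - -2436 = -360 + 2436 = 2076$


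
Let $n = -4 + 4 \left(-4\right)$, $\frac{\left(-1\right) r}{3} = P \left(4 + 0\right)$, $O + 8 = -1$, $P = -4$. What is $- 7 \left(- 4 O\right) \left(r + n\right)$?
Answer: $-7056$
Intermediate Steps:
$O = -9$ ($O = -8 - 1 = -9$)
$r = 48$ ($r = - 3 \left(- 4 \left(4 + 0\right)\right) = - 3 \left(\left(-4\right) 4\right) = \left(-3\right) \left(-16\right) = 48$)
$n = -20$ ($n = -4 - 16 = -20$)
$- 7 \left(- 4 O\right) \left(r + n\right) = - 7 \left(\left(-4\right) \left(-9\right)\right) \left(48 - 20\right) = \left(-7\right) 36 \cdot 28 = \left(-252\right) 28 = -7056$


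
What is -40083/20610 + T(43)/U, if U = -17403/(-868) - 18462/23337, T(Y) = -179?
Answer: -401630520409/35733965622 ≈ -11.239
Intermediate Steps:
U = 130036265/6752172 (U = -17403*(-1/868) - 18462*1/23337 = 17403/868 - 6154/7779 = 130036265/6752172 ≈ 19.258)
-40083/20610 + T(43)/U = -40083/20610 - 179/130036265/6752172 = -40083*1/20610 - 179*6752172/130036265 = -13361/6870 - 1208638788/130036265 = -401630520409/35733965622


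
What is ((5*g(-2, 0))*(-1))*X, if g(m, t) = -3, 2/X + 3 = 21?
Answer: 5/3 ≈ 1.6667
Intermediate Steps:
X = ⅑ (X = 2/(-3 + 21) = 2/18 = 2*(1/18) = ⅑ ≈ 0.11111)
((5*g(-2, 0))*(-1))*X = ((5*(-3))*(-1))*(⅑) = -15*(-1)*(⅑) = 15*(⅑) = 5/3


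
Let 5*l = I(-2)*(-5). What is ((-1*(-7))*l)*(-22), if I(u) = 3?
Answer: 462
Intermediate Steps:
l = -3 (l = (3*(-5))/5 = (1/5)*(-15) = -3)
((-1*(-7))*l)*(-22) = (-1*(-7)*(-3))*(-22) = (7*(-3))*(-22) = -21*(-22) = 462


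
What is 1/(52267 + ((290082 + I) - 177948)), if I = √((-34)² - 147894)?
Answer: 164401/27027835539 - I*√146738/27027835539 ≈ 6.0827e-6 - 1.4173e-8*I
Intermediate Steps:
I = I*√146738 (I = √(1156 - 147894) = √(-146738) = I*√146738 ≈ 383.06*I)
1/(52267 + ((290082 + I) - 177948)) = 1/(52267 + ((290082 + I*√146738) - 177948)) = 1/(52267 + (112134 + I*√146738)) = 1/(164401 + I*√146738)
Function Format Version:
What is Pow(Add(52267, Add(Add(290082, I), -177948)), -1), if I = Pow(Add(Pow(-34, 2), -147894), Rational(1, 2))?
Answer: Add(Rational(164401, 27027835539), Mul(Rational(-1, 27027835539), I, Pow(146738, Rational(1, 2)))) ≈ Add(6.0827e-6, Mul(-1.4173e-8, I))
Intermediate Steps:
I = Mul(I, Pow(146738, Rational(1, 2))) (I = Pow(Add(1156, -147894), Rational(1, 2)) = Pow(-146738, Rational(1, 2)) = Mul(I, Pow(146738, Rational(1, 2))) ≈ Mul(383.06, I))
Pow(Add(52267, Add(Add(290082, I), -177948)), -1) = Pow(Add(52267, Add(Add(290082, Mul(I, Pow(146738, Rational(1, 2)))), -177948)), -1) = Pow(Add(52267, Add(112134, Mul(I, Pow(146738, Rational(1, 2))))), -1) = Pow(Add(164401, Mul(I, Pow(146738, Rational(1, 2)))), -1)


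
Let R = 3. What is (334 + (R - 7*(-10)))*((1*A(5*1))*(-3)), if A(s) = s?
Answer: -6105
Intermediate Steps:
(334 + (R - 7*(-10)))*((1*A(5*1))*(-3)) = (334 + (3 - 7*(-10)))*((1*(5*1))*(-3)) = (334 + (3 + 70))*((1*5)*(-3)) = (334 + 73)*(5*(-3)) = 407*(-15) = -6105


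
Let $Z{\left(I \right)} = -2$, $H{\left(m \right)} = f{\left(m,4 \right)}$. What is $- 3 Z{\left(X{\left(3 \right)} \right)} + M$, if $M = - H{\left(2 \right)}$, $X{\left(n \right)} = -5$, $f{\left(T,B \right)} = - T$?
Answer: $8$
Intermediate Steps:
$H{\left(m \right)} = - m$
$M = 2$ ($M = - \left(-1\right) 2 = \left(-1\right) \left(-2\right) = 2$)
$- 3 Z{\left(X{\left(3 \right)} \right)} + M = \left(-3\right) \left(-2\right) + 2 = 6 + 2 = 8$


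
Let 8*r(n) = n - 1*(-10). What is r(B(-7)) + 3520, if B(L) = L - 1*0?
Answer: 28163/8 ≈ 3520.4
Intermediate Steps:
B(L) = L (B(L) = L + 0 = L)
r(n) = 5/4 + n/8 (r(n) = (n - 1*(-10))/8 = (n + 10)/8 = (10 + n)/8 = 5/4 + n/8)
r(B(-7)) + 3520 = (5/4 + (1/8)*(-7)) + 3520 = (5/4 - 7/8) + 3520 = 3/8 + 3520 = 28163/8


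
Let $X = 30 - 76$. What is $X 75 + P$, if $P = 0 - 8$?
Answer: $-3458$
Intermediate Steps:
$X = -46$
$P = -8$ ($P = 0 - 8 = -8$)
$X 75 + P = \left(-46\right) 75 - 8 = -3450 - 8 = -3458$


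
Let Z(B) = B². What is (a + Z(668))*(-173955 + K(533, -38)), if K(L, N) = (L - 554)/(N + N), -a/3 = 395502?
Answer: 4893470928819/38 ≈ 1.2878e+11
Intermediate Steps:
a = -1186506 (a = -3*395502 = -1186506)
K(L, N) = (-554 + L)/(2*N) (K(L, N) = (-554 + L)/((2*N)) = (-554 + L)*(1/(2*N)) = (-554 + L)/(2*N))
(a + Z(668))*(-173955 + K(533, -38)) = (-1186506 + 668²)*(-173955 + (½)*(-554 + 533)/(-38)) = (-1186506 + 446224)*(-173955 + (½)*(-1/38)*(-21)) = -740282*(-173955 + 21/76) = -740282*(-13220559/76) = 4893470928819/38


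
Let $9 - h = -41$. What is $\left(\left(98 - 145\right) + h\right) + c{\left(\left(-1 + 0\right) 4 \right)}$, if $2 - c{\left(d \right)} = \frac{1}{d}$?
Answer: $\frac{21}{4} \approx 5.25$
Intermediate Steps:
$h = 50$ ($h = 9 - -41 = 9 + 41 = 50$)
$c{\left(d \right)} = 2 - \frac{1}{d}$
$\left(\left(98 - 145\right) + h\right) + c{\left(\left(-1 + 0\right) 4 \right)} = \left(\left(98 - 145\right) + 50\right) + \left(2 - \frac{1}{\left(-1 + 0\right) 4}\right) = \left(\left(98 - 145\right) + 50\right) + \left(2 - \frac{1}{\left(-1\right) 4}\right) = \left(-47 + 50\right) + \left(2 - \frac{1}{-4}\right) = 3 + \left(2 - - \frac{1}{4}\right) = 3 + \left(2 + \frac{1}{4}\right) = 3 + \frac{9}{4} = \frac{21}{4}$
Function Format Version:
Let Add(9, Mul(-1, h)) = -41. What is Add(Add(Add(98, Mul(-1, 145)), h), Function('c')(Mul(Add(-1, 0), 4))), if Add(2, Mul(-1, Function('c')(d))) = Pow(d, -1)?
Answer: Rational(21, 4) ≈ 5.2500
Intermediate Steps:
h = 50 (h = Add(9, Mul(-1, -41)) = Add(9, 41) = 50)
Function('c')(d) = Add(2, Mul(-1, Pow(d, -1)))
Add(Add(Add(98, Mul(-1, 145)), h), Function('c')(Mul(Add(-1, 0), 4))) = Add(Add(Add(98, Mul(-1, 145)), 50), Add(2, Mul(-1, Pow(Mul(Add(-1, 0), 4), -1)))) = Add(Add(Add(98, -145), 50), Add(2, Mul(-1, Pow(Mul(-1, 4), -1)))) = Add(Add(-47, 50), Add(2, Mul(-1, Pow(-4, -1)))) = Add(3, Add(2, Mul(-1, Rational(-1, 4)))) = Add(3, Add(2, Rational(1, 4))) = Add(3, Rational(9, 4)) = Rational(21, 4)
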